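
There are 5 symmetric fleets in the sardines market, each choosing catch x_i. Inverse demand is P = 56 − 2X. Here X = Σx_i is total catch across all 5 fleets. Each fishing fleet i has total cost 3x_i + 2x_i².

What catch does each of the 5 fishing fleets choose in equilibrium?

3.3125

A representative fishing fleet's profit is π_i = x_i(56 − 2X) − 3x_i − 2x_i², with X = x_i + Σ_{j≠i} x_j.
First-order condition: 53 − 8x_i − 2Σ_{j≠i} x_j = 0.
Imposing symmetry (x_j = x for all j) turns Σ_{j≠i} x_j into 4x, so 53 = 16x and x = 3.3125.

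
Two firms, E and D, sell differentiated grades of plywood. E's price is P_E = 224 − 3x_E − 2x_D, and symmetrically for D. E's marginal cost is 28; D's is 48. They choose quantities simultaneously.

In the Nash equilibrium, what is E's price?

105.25

Firm E's profit: π = x_E(224 − 3x_E − 2x_D) − 28x_E.
∂π/∂x_E = 196 − 6x_E − 2x_D = 0 ⇒ x_E = 98/3 − (1/3)x_D.
Similarly x_D = 88/3 − (1/3)x_E.
Substituting the second reaction function into the first: x_E = 98/3 − (1/3)(88/3 − (1/3)x_E), which gives (8/9)x_E = 206/9 ⇒ x_E = 25.75.
Then x_D = 88/3 − (1/3)·25.75 = 20.75.
P_E = 224 − 3·25.75 − 2·20.75 = 105.25.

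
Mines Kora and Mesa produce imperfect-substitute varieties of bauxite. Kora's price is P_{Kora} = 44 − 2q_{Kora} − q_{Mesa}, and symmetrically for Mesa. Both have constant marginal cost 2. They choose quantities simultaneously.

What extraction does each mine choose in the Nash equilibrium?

8.4

Mine Kora's profit: π = q_{Kora}(44 − 2q_{Kora} − q_{Mesa}) − 2q_{Kora}.
∂π/∂q_{Kora} = 42 − 4q_{Kora} − q_{Mesa} = 0 ⇒ q_{Kora} = 10.5 − 0.25q_{Mesa}.
By symmetry q_{Mesa} = q_{Kora}; substituting into the reaction function, 1.25q_{Kora} = 10.5 and q_{Kora} = 8.4.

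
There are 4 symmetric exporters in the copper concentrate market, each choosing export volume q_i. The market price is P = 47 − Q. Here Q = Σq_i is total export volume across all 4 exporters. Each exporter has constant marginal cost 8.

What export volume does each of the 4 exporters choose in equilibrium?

A representative exporter's profit is π_i = q_i(47 − Q) − 8q_i, with Q = q_i + Σ_{j≠i} q_j.
First-order condition: 39 − 2q_i − Σ_{j≠i} q_j = 0.
With identical exporters, set every q_j = q: then 39 − 2q − 3q = 0, i.e. q = 39/5 = 7.8.

7.8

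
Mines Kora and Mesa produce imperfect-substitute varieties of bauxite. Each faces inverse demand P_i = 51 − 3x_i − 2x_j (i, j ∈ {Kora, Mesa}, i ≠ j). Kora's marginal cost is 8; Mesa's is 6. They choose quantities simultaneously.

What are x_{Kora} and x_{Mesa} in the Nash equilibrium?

Mine Kora's profit: π = x_{Kora}(51 − 3x_{Kora} − 2x_{Mesa}) − 8x_{Kora}.
∂π/∂x_{Kora} = 43 − 6x_{Kora} − 2x_{Mesa} = 0 ⇒ x_{Kora} = 43/6 − (1/3)x_{Mesa}.
Similarly x_{Mesa} = 7.5 − (1/3)x_{Kora}.
Solving the two reaction functions simultaneously: (1 − (−1/3)(−1/3))x_{Kora} = 43/6 − (1/3)·7.5, so (8/9)x_{Kora} = 14/3 and x_{Kora} = 5.25.
Then x_{Mesa} = 7.5 − (1/3)·5.25 = 5.75.

5.25, 5.75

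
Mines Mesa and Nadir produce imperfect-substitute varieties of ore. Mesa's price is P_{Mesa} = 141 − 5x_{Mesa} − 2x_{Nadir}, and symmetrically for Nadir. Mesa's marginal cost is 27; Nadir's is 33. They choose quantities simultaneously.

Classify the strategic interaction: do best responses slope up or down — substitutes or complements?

Mine Mesa's profit: π = x_{Mesa}(141 − 5x_{Mesa} − 2x_{Nadir}) − 27x_{Mesa}.
∂π/∂x_{Mesa} = 114 − 10x_{Mesa} − 2x_{Nadir} = 0 ⇒ x_{Mesa} = 11.4 − 0.2x_{Nadir}.
The best-response slope dx_{Mesa}/dx_{Nadir} = −0.2 < 0: the reaction function is downward-sloping, so the choices are strategic substitutes.

strategic substitutes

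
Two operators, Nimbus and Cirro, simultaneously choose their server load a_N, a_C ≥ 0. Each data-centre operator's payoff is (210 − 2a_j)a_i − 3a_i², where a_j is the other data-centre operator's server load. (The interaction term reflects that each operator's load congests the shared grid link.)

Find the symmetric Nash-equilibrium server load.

Nimbus's payoff is (210 − 2a_C)a_N − 3a_N².
∂π/∂a_N = 210 − 2a_C − 6a_N = 0, so a_N = 35 − (1/3)a_C.
The game is symmetric, so in equilibrium a_C = a_N: the reaction function gives (4/3)a_N = 35, hence a_N = 26.25.

26.25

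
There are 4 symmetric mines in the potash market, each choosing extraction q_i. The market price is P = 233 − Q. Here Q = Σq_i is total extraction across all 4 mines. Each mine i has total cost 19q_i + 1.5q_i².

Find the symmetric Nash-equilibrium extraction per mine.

26.75

A representative mine's profit is π_i = q_i(233 − Q) − 19q_i − 1.5q_i², with Q = q_i + Σ_{j≠i} q_j.
First-order condition: 214 − 5q_i − Σ_{j≠i} q_j = 0.
With identical mines, set every q_j = q: then 214 − 5q − 3q = 0, i.e. q = 214/8 = 26.75.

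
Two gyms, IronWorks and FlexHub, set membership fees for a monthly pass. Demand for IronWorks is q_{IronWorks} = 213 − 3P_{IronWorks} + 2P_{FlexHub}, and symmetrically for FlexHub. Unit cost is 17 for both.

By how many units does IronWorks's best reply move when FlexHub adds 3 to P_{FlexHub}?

1

IronWorks's profit: π = (P_{IronWorks} − 17)(213 − 3P_{IronWorks} + 2P_{FlexHub}).
∂π/∂P_{IronWorks} = 264 − 6P_{IronWorks} + 2P_{FlexHub} = 0 ⇒ P_{IronWorks} = 44 + (1/3)P_{FlexHub}.
The reaction-function slope is 1/3, so a 3-unit rise in P_{FlexHub} moves P_{IronWorks} by 1/3 × 3 = 1. IronWorks's best response rises — the actions are strategic complements.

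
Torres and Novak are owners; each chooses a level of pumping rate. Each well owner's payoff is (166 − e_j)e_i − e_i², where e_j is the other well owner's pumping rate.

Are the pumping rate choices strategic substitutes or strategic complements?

Torres's payoff is (166 − e_N)e_T − e_T².
∂π/∂e_T = 166 − e_N − 2e_T = 0, so e_T = 83 − 0.5e_N.
The best-response slope de_T/de_N = −0.5 < 0: the reaction function is downward-sloping, so the choices are strategic substitutes.

strategic substitutes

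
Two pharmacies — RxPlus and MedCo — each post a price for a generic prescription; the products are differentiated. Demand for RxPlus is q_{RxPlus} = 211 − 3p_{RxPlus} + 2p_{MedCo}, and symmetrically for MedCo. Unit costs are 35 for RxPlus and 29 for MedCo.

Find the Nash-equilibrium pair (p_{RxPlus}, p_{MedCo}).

77.875, 75.625

RxPlus's profit: π = (p_{RxPlus} − 35)(211 − 3p_{RxPlus} + 2p_{MedCo}).
∂π/∂p_{RxPlus} = 316 − 6p_{RxPlus} + 2p_{MedCo} = 0 ⇒ p_{RxPlus} = 158/3 + (1/3)p_{MedCo}.
Similarly p_{MedCo} = 149/3 + (1/3)p_{RxPlus}.
Substituting the second reaction function into the first: p_{RxPlus} = 158/3 + (1/3)(149/3 + (1/3)p_{RxPlus}), which gives (8/9)p_{RxPlus} = 623/9 ⇒ p_{RxPlus} = 77.875.
Then p_{MedCo} = 149/3 + (1/3)·77.875 = 75.625.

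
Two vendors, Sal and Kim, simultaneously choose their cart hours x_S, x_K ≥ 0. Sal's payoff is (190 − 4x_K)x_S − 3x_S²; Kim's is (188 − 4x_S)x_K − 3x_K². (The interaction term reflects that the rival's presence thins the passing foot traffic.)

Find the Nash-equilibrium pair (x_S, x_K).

19.4, 18.4

Expanding Sal's payoff: 190x_S − 4x_Kx_S − 3x_S².
∂π/∂x_S = 190 − 4x_K − 6x_S = 0, so x_S = 95/3 − (2/3)x_K.
Likewise for Kim: x_K = 94/3 − (2/3)x_S.
Solving the two reaction functions simultaneously: (1 − (−2/3)(−2/3))x_S = 95/3 − (2/3)·(94/3), so (5/9)x_S = 97/9 and x_S = 19.4.
Then x_K = 94/3 − (2/3)·19.4 = 18.4.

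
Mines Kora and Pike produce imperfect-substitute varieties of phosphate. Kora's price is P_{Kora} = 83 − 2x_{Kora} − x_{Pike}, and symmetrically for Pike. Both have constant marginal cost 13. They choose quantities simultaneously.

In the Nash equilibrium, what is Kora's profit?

Mine Kora's profit: π = x_{Kora}(83 − 2x_{Kora} − x_{Pike}) − 13x_{Kora}.
∂π/∂x_{Kora} = 70 − 4x_{Kora} − x_{Pike} = 0 ⇒ x_{Kora} = 17.5 − 0.25x_{Pike}.
The game is symmetric, so in equilibrium x_{Pike} = x_{Kora}: the reaction function gives 1.25x_{Kora} = 17.5, hence x_{Kora} = 14.
P_{Kora} = 83 − 2·14 − 14 = 41.
Profit = (41 − 13)·14 = 392.

392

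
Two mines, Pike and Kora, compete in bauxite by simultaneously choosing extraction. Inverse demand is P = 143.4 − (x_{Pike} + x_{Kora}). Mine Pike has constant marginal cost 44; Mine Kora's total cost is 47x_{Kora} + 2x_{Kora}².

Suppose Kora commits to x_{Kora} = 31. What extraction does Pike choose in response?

Mine Pike's profit: π = x_{Pike}(143.4 − (x_{Pike} + x_{Kora})) − 44x_{Pike}.
∂π/∂x_{Pike} = 99.4 − 2x_{Pike} − x_{Kora} = 0, so x_{Pike} = 49.7 − 0.5x_{Kora}.
At x_{Kora} = 31: x_{Pike} = 49.7 − 0.5·31 = 34.2.

34.2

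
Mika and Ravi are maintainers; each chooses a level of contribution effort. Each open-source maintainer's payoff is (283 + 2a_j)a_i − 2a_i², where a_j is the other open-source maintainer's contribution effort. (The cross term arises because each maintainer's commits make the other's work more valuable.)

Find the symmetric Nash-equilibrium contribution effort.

Mika's payoff is (283 + 2a_R)a_M − 2a_M².
∂π/∂a_M = 283 + 2a_R − 4a_M = 0, so a_M = 70.75 + 0.5a_R.
The game is symmetric, so in equilibrium a_R = a_M: the reaction function gives 0.5a_M = 70.75, hence a_M = 141.5.

141.5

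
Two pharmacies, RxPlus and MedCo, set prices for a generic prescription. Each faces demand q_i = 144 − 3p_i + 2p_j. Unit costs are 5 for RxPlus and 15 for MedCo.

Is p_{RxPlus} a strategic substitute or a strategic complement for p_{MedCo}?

strategic complements

RxPlus's profit: π = (p_{RxPlus} − 5)(144 − 3p_{RxPlus} + 2p_{MedCo}).
∂π/∂p_{RxPlus} = 159 − 6p_{RxPlus} + 2p_{MedCo} = 0 ⇒ p_{RxPlus} = 26.5 + (1/3)p_{MedCo}.
The best-response slope dp_{RxPlus}/dp_{MedCo} = 1/3 > 0: the reaction function is upward-sloping, so the choices are strategic complements.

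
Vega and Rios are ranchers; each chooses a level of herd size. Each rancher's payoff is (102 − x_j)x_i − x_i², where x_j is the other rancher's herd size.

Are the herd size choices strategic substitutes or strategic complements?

strategic substitutes

Vega's payoff is (102 − x_R)x_V − x_V².
∂π/∂x_V = 102 − x_R − 2x_V = 0, so x_V = 51 − 0.5x_R.
The best-response slope dx_V/dx_R = −0.5 < 0: the reaction function is downward-sloping, so the choices are strategic substitutes.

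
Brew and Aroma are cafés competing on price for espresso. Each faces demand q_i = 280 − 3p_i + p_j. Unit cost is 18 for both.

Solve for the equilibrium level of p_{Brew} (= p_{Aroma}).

66.8

Brew's profit: π = (p_{Brew} − 18)(280 − 3p_{Brew} + p_{Aroma}).
∂π/∂p_{Brew} = 334 − 6p_{Brew} + p_{Aroma} = 0 ⇒ p_{Brew} = 167/3 + (1/6)p_{Aroma}.
By symmetry p_{Aroma} = p_{Brew}; substituting into the reaction function, (5/6)p_{Brew} = 167/3 and p_{Brew} = 66.8.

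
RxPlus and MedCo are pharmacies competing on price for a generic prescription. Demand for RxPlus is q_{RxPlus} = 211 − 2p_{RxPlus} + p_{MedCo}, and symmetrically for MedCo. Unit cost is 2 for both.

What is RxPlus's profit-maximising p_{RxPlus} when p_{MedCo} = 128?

85.75

RxPlus's profit: π = (p_{RxPlus} − 2)(211 − 2p_{RxPlus} + p_{MedCo}).
∂π/∂p_{RxPlus} = 215 − 4p_{RxPlus} + p_{MedCo} = 0 ⇒ p_{RxPlus} = 53.75 + 0.25p_{MedCo}.
At p_{MedCo} = 128: p_{RxPlus} = 53.75 + 0.25·128 = 85.75.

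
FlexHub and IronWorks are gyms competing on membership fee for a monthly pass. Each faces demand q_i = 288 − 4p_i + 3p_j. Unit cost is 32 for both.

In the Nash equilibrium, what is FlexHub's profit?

10485.76

FlexHub's profit: π = (p_{FlexHub} − 32)(288 − 4p_{FlexHub} + 3p_{IronWorks}).
∂π/∂p_{FlexHub} = 416 − 8p_{FlexHub} + 3p_{IronWorks} = 0 ⇒ p_{FlexHub} = 52 + 0.375p_{IronWorks}.
By symmetry p_{IronWorks} = p_{FlexHub}; substituting into the reaction function, 0.625p_{FlexHub} = 52 and p_{FlexHub} = 83.2.
q_{FlexHub} = 288 − 4·83.2 + 3·83.2 = 204.8.
Profit = (83.2 − 32)·204.8 = 10485.76.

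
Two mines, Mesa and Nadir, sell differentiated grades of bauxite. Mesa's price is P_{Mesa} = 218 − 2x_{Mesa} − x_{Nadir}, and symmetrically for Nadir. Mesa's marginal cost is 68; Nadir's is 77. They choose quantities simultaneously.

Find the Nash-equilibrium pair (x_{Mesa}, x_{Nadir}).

30.6, 27.6

Mine Mesa's profit: π = x_{Mesa}(218 − 2x_{Mesa} − x_{Nadir}) − 68x_{Mesa}.
∂π/∂x_{Mesa} = 150 − 4x_{Mesa} − x_{Nadir} = 0 ⇒ x_{Mesa} = 37.5 − 0.25x_{Nadir}.
Similarly x_{Nadir} = 35.25 − 0.25x_{Mesa}.
Solving the two reaction functions simultaneously: (1 − (−0.25)(−0.25))x_{Mesa} = 37.5 − 0.25·35.25, so 0.9375x_{Mesa} = 28.6875 and x_{Mesa} = 30.6.
Then x_{Nadir} = 35.25 − 0.25·30.6 = 27.6.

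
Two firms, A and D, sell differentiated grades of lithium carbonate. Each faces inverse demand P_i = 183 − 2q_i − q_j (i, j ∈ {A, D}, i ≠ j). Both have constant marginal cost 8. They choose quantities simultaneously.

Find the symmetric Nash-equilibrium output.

35

Firm A's profit: π = q_A(183 − 2q_A − q_D) − 8q_A.
∂π/∂q_A = 175 − 4q_A − q_D = 0 ⇒ q_A = 43.75 − 0.25q_D.
By symmetry q_D = q_A; substituting into the reaction function, 1.25q_A = 43.75 and q_A = 35.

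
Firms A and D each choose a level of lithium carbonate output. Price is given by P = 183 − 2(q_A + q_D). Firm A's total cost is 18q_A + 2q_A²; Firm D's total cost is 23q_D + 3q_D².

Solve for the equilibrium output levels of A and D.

Firm A's profit: π = q_A(183 − 2(q_A + q_D)) − 18q_A − 2q_A².
∂π/∂q_A = 165 − 8q_A − 2q_D = 0, so q_A = 20.625 − 0.25q_D.
For D: ∂π/∂q_D = 160 − 10q_D − 2q_A = 0 ⇒ q_D = 16 − 0.2q_A.
Plugging q_D into A's best response: q_A = 20.625 − 0.25(16 − 0.2q_A) ⇒ 0.95q_A = 16.625, so q_A = 17.5.
Then q_D = 16 − 0.2·17.5 = 12.5.

17.5, 12.5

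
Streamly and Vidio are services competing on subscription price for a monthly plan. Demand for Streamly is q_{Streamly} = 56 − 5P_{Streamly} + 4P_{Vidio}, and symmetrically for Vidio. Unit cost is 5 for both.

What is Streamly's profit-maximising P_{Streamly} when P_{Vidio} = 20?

16.1

Streamly's profit: π = (P_{Streamly} − 5)(56 − 5P_{Streamly} + 4P_{Vidio}).
∂π/∂P_{Streamly} = 81 − 10P_{Streamly} + 4P_{Vidio} = 0 ⇒ P_{Streamly} = 8.1 + 0.4P_{Vidio}.
At P_{Vidio} = 20: P_{Streamly} = 8.1 + 0.4·20 = 16.1.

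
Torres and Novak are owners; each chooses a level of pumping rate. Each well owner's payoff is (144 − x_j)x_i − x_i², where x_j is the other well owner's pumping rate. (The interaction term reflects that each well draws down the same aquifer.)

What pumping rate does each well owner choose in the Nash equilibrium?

Torres's payoff is (144 − x_N)x_T − x_T².
∂π/∂x_T = 144 − x_N − 2x_T = 0, so x_T = 72 − 0.5x_N.
The game is symmetric, so in equilibrium x_N = x_T: the reaction function gives 1.5x_T = 72, hence x_T = 48.

48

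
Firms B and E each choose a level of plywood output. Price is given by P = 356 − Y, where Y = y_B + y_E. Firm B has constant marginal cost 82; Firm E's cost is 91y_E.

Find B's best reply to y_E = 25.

124.5

Firm B's profit: π = y_B(356 − (y_B + y_E)) − 82y_B.
∂π/∂y_B = 274 − 2y_B − y_E = 0, so y_B = 137 − 0.5y_E.
At y_E = 25: y_B = 137 − 0.5·25 = 124.5.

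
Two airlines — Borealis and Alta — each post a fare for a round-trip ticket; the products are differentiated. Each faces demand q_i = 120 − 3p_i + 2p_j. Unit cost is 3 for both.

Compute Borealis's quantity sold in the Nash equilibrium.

Borealis's profit: π = (p_{Borealis} − 3)(120 − 3p_{Borealis} + 2p_{Alta}).
∂π/∂p_{Borealis} = 129 − 6p_{Borealis} + 2p_{Alta} = 0 ⇒ p_{Borealis} = 21.5 + (1/3)p_{Alta}.
The game is symmetric, so in equilibrium p_{Alta} = p_{Borealis}: the reaction function gives (2/3)p_{Borealis} = 21.5, hence p_{Borealis} = 32.25.
q_{Borealis} = 120 − 3·32.25 + 2·32.25 = 87.75.

87.75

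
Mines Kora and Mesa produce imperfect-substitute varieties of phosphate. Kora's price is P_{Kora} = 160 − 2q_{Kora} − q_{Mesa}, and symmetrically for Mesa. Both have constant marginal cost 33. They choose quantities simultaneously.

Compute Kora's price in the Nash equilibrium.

83.8

Mine Kora's profit: π = q_{Kora}(160 − 2q_{Kora} − q_{Mesa}) − 33q_{Kora}.
∂π/∂q_{Kora} = 127 − 4q_{Kora} − q_{Mesa} = 0 ⇒ q_{Kora} = 31.75 − 0.25q_{Mesa}.
The game is symmetric, so in equilibrium q_{Mesa} = q_{Kora}: the reaction function gives 1.25q_{Kora} = 31.75, hence q_{Kora} = 25.4.
P_{Kora} = 160 − 2·25.4 − 25.4 = 83.8.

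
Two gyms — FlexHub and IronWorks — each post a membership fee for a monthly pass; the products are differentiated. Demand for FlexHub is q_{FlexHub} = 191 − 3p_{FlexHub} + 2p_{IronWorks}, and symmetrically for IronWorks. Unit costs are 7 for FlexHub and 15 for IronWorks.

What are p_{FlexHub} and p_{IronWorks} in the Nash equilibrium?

54.5, 57.5

FlexHub's profit: π = (p_{FlexHub} − 7)(191 − 3p_{FlexHub} + 2p_{IronWorks}).
∂π/∂p_{FlexHub} = 212 − 6p_{FlexHub} + 2p_{IronWorks} = 0 ⇒ p_{FlexHub} = 106/3 + (1/3)p_{IronWorks}.
Similarly p_{IronWorks} = 118/3 + (1/3)p_{FlexHub}.
Solving the two reaction functions simultaneously: (1 − (1/3)(1/3))p_{FlexHub} = 106/3 + (1/3)·(118/3), so (8/9)p_{FlexHub} = 436/9 and p_{FlexHub} = 54.5.
Then p_{IronWorks} = 118/3 + (1/3)·54.5 = 57.5.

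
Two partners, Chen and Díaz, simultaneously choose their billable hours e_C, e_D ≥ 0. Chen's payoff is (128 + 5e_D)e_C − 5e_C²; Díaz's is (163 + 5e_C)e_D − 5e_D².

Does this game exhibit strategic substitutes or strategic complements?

strategic complements

Expanding Chen's payoff: 128e_C + 5e_De_C − 5e_C².
∂π/∂e_C = 128 + 5e_D − 10e_C = 0, so e_C = 12.8 + 0.5e_D.
The best-response slope de_C/de_D = 0.5 > 0: the reaction function is upward-sloping, so the choices are strategic complements.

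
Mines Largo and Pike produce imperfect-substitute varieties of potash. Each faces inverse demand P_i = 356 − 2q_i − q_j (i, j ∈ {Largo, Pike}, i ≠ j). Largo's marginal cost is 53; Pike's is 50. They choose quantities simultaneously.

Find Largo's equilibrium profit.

7296.32

Mine Largo's profit: π = q_{Largo}(356 − 2q_{Largo} − q_{Pike}) − 53q_{Largo}.
∂π/∂q_{Largo} = 303 − 4q_{Largo} − q_{Pike} = 0 ⇒ q_{Largo} = 75.75 − 0.25q_{Pike}.
Similarly q_{Pike} = 76.5 − 0.25q_{Largo}.
Plugging q_{Pike} into Largo's best response: q_{Largo} = 75.75 − 0.25(76.5 − 0.25q_{Largo}) ⇒ 0.9375q_{Largo} = 56.625, so q_{Largo} = 60.4.
Then q_{Pike} = 76.5 − 0.25·60.4 = 61.4.
P_{Largo} = 356 − 2·60.4 − 61.4 = 173.8.
Profit = (173.8 − 53)·60.4 = 7296.32.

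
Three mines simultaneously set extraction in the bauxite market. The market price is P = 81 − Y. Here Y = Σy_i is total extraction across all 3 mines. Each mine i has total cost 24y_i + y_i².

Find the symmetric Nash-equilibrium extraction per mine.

A representative mine's profit is π_i = y_i(81 − Y) − 24y_i − y_i², with Y = y_i + Σ_{j≠i} y_j.
First-order condition: 57 − 4y_i − Σ_{j≠i} y_j = 0.
Imposing symmetry (y_j = y for all j) turns Σ_{j≠i} y_j into 2y, so 57 = 6y and y = 9.5.

9.5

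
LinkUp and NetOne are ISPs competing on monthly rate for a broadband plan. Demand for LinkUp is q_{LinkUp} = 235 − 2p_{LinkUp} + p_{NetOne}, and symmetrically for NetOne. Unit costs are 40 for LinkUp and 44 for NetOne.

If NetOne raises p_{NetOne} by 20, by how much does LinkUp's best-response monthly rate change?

5

LinkUp's profit: π = (p_{LinkUp} − 40)(235 − 2p_{LinkUp} + p_{NetOne}).
∂π/∂p_{LinkUp} = 315 − 4p_{LinkUp} + p_{NetOne} = 0 ⇒ p_{LinkUp} = 78.75 + 0.25p_{NetOne}.
The reaction-function slope is 0.25, so a 20-unit rise in p_{NetOne} moves p_{LinkUp} by 0.25 × 20 = 5. LinkUp's best response rises — the actions are strategic complements.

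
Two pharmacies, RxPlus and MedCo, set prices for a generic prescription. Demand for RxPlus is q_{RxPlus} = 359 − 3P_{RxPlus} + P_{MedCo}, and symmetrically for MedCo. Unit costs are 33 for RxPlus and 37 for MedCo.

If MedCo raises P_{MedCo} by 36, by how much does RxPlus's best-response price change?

RxPlus's profit: π = (P_{RxPlus} − 33)(359 − 3P_{RxPlus} + P_{MedCo}).
∂π/∂P_{RxPlus} = 458 − 6P_{RxPlus} + P_{MedCo} = 0 ⇒ P_{RxPlus} = 229/3 + (1/6)P_{MedCo}.
The reaction-function slope is 1/6, so a 36-unit rise in P_{MedCo} moves P_{RxPlus} by 1/6 × 36 = 6. RxPlus's best response rises — the actions are strategic complements.

6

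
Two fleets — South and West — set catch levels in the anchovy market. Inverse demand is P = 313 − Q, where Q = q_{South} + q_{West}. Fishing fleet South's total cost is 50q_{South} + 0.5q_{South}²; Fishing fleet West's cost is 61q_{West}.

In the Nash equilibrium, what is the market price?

Fishing fleet South's profit: π = q_{South}(313 − (q_{South} + q_{West})) − 50q_{South} − 0.5q_{South}².
∂π/∂q_{South} = 263 − 3q_{South} − q_{West} = 0, so q_{South} = 263/3 − (1/3)q_{West}.
For West: ∂π/∂q_{West} = 252 − 2q_{West} − q_{South} = 0 ⇒ q_{West} = 126 − 0.5q_{South}.
Plugging q_{West} into South's best response: q_{South} = 263/3 − (1/3)(126 − 0.5q_{South}) ⇒ (5/6)q_{South} = 137/3, so q_{South} = 54.8.
Then q_{West} = 126 − 0.5·54.8 = 98.6.
Equilibrium price: P = 313 − 153.4 = 159.6.

159.6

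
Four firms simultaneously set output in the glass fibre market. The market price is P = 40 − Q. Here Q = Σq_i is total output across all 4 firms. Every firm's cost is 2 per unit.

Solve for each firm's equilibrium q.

A representative firm's profit is π_i = q_i(40 − Q) − 2q_i, with Q = q_i + Σ_{j≠i} q_j.
First-order condition: 38 − 2q_i − Σ_{j≠i} q_j = 0.
With identical firms, set every q_j = q: then 38 − 2q − 3q = 0, i.e. q = 38/5 = 7.6.

7.6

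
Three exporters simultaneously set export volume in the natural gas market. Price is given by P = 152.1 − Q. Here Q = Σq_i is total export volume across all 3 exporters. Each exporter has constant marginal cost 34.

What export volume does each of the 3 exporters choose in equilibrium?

A representative exporter's profit is π_i = q_i(152.1 − Q) − 34q_i, with Q = q_i + Σ_{j≠i} q_j.
First-order condition: 118.1 − 2q_i − Σ_{j≠i} q_j = 0.
Imposing symmetry (q_j = q for all j) turns Σ_{j≠i} q_j into 2q, so 118.1 = 4q and q = 29.525.

29.525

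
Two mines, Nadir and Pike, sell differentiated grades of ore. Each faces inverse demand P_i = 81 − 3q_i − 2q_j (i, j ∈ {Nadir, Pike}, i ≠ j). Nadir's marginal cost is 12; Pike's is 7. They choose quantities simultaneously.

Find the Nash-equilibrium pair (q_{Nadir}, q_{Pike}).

Mine Nadir's profit: π = q_{Nadir}(81 − 3q_{Nadir} − 2q_{Pike}) − 12q_{Nadir}.
∂π/∂q_{Nadir} = 69 − 6q_{Nadir} − 2q_{Pike} = 0 ⇒ q_{Nadir} = 11.5 − (1/3)q_{Pike}.
Similarly q_{Pike} = 37/3 − (1/3)q_{Nadir}.
Plugging q_{Pike} into Nadir's best response: q_{Nadir} = 11.5 − (1/3)(37/3 − (1/3)q_{Nadir}) ⇒ (8/9)q_{Nadir} = 133/18, so q_{Nadir} = 8.3125.
Then q_{Pike} = 37/3 − (1/3)·8.3125 = 9.5625.

8.3125, 9.5625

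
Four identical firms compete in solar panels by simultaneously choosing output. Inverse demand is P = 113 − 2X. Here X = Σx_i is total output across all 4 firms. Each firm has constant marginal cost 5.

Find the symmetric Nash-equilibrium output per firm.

A representative firm's profit is π_i = x_i(113 − 2X) − 5x_i, with X = x_i + Σ_{j≠i} x_j.
First-order condition: 108 − 4x_i − 2Σ_{j≠i} x_j = 0.
With identical firms, set every x_j = x: then 108 − 4x − 6x = 0, i.e. x = 108/10 = 10.8.

10.8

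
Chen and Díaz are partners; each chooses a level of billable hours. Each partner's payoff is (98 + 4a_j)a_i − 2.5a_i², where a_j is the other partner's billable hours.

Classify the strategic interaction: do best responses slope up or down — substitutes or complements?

Chen's payoff is (98 + 4a_D)a_C − 2.5a_C².
∂π/∂a_C = 98 + 4a_D − 5a_C = 0, so a_C = 19.6 + 0.8a_D.
The best-response slope da_C/da_D = 0.8 > 0: the reaction function is upward-sloping, so the choices are strategic complements.

strategic complements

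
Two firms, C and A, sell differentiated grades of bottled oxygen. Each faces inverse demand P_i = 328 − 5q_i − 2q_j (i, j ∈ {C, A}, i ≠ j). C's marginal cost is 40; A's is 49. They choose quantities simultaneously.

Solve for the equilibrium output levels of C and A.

24.1875, 23.0625

Firm C's profit: π = q_C(328 − 5q_C − 2q_A) − 40q_C.
∂π/∂q_C = 288 − 10q_C − 2q_A = 0 ⇒ q_C = 28.8 − 0.2q_A.
Similarly q_A = 27.9 − 0.2q_C.
Substituting the second reaction function into the first: q_C = 28.8 − 0.2(27.9 − 0.2q_C), which gives 0.96q_C = 23.22 ⇒ q_C = 24.1875.
Then q_A = 27.9 − 0.2·24.1875 = 23.0625.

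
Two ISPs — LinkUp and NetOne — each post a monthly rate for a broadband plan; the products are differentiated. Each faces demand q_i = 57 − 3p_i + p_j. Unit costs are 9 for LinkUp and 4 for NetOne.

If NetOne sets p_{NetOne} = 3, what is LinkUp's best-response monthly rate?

14.5

LinkUp's profit: π = (p_{LinkUp} − 9)(57 − 3p_{LinkUp} + p_{NetOne}).
∂π/∂p_{LinkUp} = 84 − 6p_{LinkUp} + p_{NetOne} = 0 ⇒ p_{LinkUp} = 14 + (1/6)p_{NetOne}.
At p_{NetOne} = 3: p_{LinkUp} = 14 + (1/6)·3 = 14.5.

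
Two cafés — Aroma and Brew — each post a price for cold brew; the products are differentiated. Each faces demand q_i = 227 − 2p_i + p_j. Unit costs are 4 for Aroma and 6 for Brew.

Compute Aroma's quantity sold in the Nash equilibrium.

149.2

Aroma's profit: π = (p_{Aroma} − 4)(227 − 2p_{Aroma} + p_{Brew}).
∂π/∂p_{Aroma} = 235 − 4p_{Aroma} + p_{Brew} = 0 ⇒ p_{Aroma} = 58.75 + 0.25p_{Brew}.
Similarly p_{Brew} = 59.75 + 0.25p_{Aroma}.
Substituting the second reaction function into the first: p_{Aroma} = 58.75 + 0.25(59.75 + 0.25p_{Aroma}), which gives 0.9375p_{Aroma} = 73.6875 ⇒ p_{Aroma} = 78.6.
Then p_{Brew} = 59.75 + 0.25·78.6 = 79.4.
q_{Aroma} = 227 − 2·78.6 + 79.4 = 149.2.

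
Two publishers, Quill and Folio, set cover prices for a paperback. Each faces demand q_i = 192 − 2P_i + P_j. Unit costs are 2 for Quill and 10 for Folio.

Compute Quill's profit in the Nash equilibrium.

Quill's profit: π = (P_{Quill} − 2)(192 − 2P_{Quill} + P_{Folio}).
∂π/∂P_{Quill} = 196 − 4P_{Quill} + P_{Folio} = 0 ⇒ P_{Quill} = 49 + 0.25P_{Folio}.
Similarly P_{Folio} = 53 + 0.25P_{Quill}.
Plugging P_{Folio} into Quill's best response: P_{Quill} = 49 + 0.25(53 + 0.25P_{Quill}) ⇒ 0.9375P_{Quill} = 62.25, so P_{Quill} = 66.4.
Then P_{Folio} = 53 + 0.25·66.4 = 69.6.
q_{Quill} = 192 − 2·66.4 + 69.6 = 128.8.
Profit = (66.4 − 2)·128.8 = 8294.72.

8294.72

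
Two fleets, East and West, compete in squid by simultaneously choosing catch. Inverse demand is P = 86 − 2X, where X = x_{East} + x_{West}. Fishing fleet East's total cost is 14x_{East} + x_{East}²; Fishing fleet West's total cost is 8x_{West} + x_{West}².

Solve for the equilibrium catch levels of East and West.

8.625, 10.125

Fishing fleet East's profit: π = x_{East}(86 − 2(x_{East} + x_{West})) − 14x_{East} − x_{East}².
∂π/∂x_{East} = 72 − 6x_{East} − 2x_{West} = 0, so x_{East} = 12 − (1/3)x_{West}.
By the same steps for West: x_{West} = 13 − (1/3)x_{East}.
Plugging x_{West} into East's best response: x_{East} = 12 − (1/3)(13 − (1/3)x_{East}) ⇒ (8/9)x_{East} = 23/3, so x_{East} = 8.625.
Then x_{West} = 13 − (1/3)·8.625 = 10.125.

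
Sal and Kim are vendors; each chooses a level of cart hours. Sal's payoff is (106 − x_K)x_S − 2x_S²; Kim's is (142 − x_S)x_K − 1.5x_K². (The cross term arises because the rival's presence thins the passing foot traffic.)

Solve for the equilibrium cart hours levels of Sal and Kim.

Expanding Sal's payoff: 106x_S − x_Kx_S − 2x_S².
∂π/∂x_S = 106 − x_K − 4x_S = 0, so x_S = 26.5 − 0.25x_K.
Likewise for Kim: x_K = 142/3 − (1/3)x_S.
Plugging x_K into Sal's best response: x_S = 26.5 − 0.25(142/3 − (1/3)x_S) ⇒ (11/12)x_S = 44/3, so x_S = 16.
Then x_K = 142/3 − (1/3)·16 = 42.

16, 42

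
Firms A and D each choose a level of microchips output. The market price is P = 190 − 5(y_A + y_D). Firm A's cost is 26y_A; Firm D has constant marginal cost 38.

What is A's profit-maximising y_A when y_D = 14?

9.4

Firm A's profit: π = y_A(190 − 5(y_A + y_D)) − 26y_A.
∂π/∂y_A = 164 − 10y_A − 5y_D = 0, so y_A = 16.4 − 0.5y_D.
At y_D = 14: y_A = 16.4 − 0.5·14 = 9.4.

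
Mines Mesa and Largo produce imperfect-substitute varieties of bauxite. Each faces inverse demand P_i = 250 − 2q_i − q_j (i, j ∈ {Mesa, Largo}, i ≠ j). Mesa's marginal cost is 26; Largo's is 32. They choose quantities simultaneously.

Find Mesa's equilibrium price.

116.4

Mine Mesa's profit: π = q_{Mesa}(250 − 2q_{Mesa} − q_{Largo}) − 26q_{Mesa}.
∂π/∂q_{Mesa} = 224 − 4q_{Mesa} − q_{Largo} = 0 ⇒ q_{Mesa} = 56 − 0.25q_{Largo}.
Similarly q_{Largo} = 54.5 − 0.25q_{Mesa}.
Substituting the second reaction function into the first: q_{Mesa} = 56 − 0.25(54.5 − 0.25q_{Mesa}), which gives 0.9375q_{Mesa} = 42.375 ⇒ q_{Mesa} = 45.2.
Then q_{Largo} = 54.5 − 0.25·45.2 = 43.2.
P_{Mesa} = 250 − 2·45.2 − 43.2 = 116.4.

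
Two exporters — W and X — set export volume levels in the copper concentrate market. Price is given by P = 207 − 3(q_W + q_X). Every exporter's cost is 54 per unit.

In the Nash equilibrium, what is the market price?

Exporter W's profit: π = q_W(207 − 3(q_W + q_X)) − 54q_W.
∂π/∂q_W = 153 − 6q_W − 3q_X = 0, so q_W = 25.5 − 0.5q_X.
Setting q_W = q_X in the reaction function: q_W = 25.5 − 0.5q_W, so q_W = 25.5 / 1.5 = 17.
Equilibrium price: P = 207 − 3·34 = 105.

105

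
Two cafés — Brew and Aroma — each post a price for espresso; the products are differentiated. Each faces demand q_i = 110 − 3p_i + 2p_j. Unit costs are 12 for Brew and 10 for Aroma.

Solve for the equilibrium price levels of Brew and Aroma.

Brew's profit: π = (p_{Brew} − 12)(110 − 3p_{Brew} + 2p_{Aroma}).
∂π/∂p_{Brew} = 146 − 6p_{Brew} + 2p_{Aroma} = 0 ⇒ p_{Brew} = 73/3 + (1/3)p_{Aroma}.
Similarly p_{Aroma} = 70/3 + (1/3)p_{Brew}.
Solving the two reaction functions simultaneously: (1 − (1/3)(1/3))p_{Brew} = 73/3 + (1/3)·(70/3), so (8/9)p_{Brew} = 289/9 and p_{Brew} = 36.125.
Then p_{Aroma} = 70/3 + (1/3)·36.125 = 35.375.

36.125, 35.375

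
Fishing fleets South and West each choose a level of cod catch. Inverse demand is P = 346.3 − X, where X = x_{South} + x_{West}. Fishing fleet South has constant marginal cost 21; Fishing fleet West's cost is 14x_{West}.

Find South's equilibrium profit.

Fishing fleet South's profit: π = x_{South}(346.3 − (x_{South} + x_{West})) − 21x_{South}.
∂π/∂x_{South} = 325.3 − 2x_{South} − x_{West} = 0, so x_{South} = 162.65 − 0.5x_{West}.
By the same steps for West: x_{West} = 166.15 − 0.5x_{South}.
Plugging x_{West} into South's best response: x_{South} = 162.65 − 0.5(166.15 − 0.5x_{South}) ⇒ 0.75x_{South} = 79.575, so x_{South} = 106.1.
Then x_{West} = 166.15 − 0.5·106.1 = 113.1.
Price P = 346.3 − 219.2 = 127.1.
South's profit: (127.1 − 21)·106.1 = 11257.21.

11257.21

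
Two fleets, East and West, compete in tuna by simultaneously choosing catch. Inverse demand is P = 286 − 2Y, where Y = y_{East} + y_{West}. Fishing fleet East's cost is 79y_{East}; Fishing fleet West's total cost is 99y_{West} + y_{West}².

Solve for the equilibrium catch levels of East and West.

43.4, 16.7

Fishing fleet East's profit: π = y_{East}(286 − 2(y_{East} + y_{West})) − 79y_{East}.
∂π/∂y_{East} = 207 − 4y_{East} − 2y_{West} = 0, so y_{East} = 51.75 − 0.5y_{West}.
For West: ∂π/∂y_{West} = 187 − 6y_{West} − 2y_{East} = 0 ⇒ y_{West} = 187/6 − (1/3)y_{East}.
Solving the two reaction functions simultaneously: (1 − (−0.5)(−1/3))y_{East} = 51.75 − 0.5·(187/6), so (5/6)y_{East} = 217/6 and y_{East} = 43.4.
Then y_{West} = 187/6 − (1/3)·43.4 = 16.7.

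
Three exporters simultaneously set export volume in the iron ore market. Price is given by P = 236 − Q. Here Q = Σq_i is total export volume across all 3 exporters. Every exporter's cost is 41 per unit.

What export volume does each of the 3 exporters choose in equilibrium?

A representative exporter's profit is π_i = q_i(236 − Q) − 41q_i, with Q = q_i + Σ_{j≠i} q_j.
First-order condition: 195 − 2q_i − Σ_{j≠i} q_j = 0.
Imposing symmetry (q_j = q for all j) turns Σ_{j≠i} q_j into 2q, so 195 = 4q and q = 48.75.

48.75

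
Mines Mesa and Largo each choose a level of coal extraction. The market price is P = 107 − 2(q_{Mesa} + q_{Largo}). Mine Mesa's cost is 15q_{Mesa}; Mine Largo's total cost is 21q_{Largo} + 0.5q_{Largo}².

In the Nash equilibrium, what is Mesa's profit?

648

Mine Mesa's profit: π = q_{Mesa}(107 − 2(q_{Mesa} + q_{Largo})) − 15q_{Mesa}.
∂π/∂q_{Mesa} = 92 − 4q_{Mesa} − 2q_{Largo} = 0, so q_{Mesa} = 23 − 0.5q_{Largo}.
For Largo: ∂π/∂q_{Largo} = 86 − 5q_{Largo} − 2q_{Mesa} = 0 ⇒ q_{Largo} = 17.2 − 0.4q_{Mesa}.
Solving the two reaction functions simultaneously: (1 − (−0.5)(−0.4))q_{Mesa} = 23 − 0.5·17.2, so 0.8q_{Mesa} = 14.4 and q_{Mesa} = 18.
Then q_{Largo} = 17.2 − 0.4·18 = 10.
Price P = 107 − 2·28 = 51.
Mesa's profit: (51 − 15)·18 = 648.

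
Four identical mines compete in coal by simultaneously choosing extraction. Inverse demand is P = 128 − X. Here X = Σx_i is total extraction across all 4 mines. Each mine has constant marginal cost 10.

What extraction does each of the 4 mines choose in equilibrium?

A representative mine's profit is π_i = x_i(128 − X) − 10x_i, with X = x_i + Σ_{j≠i} x_j.
First-order condition: 118 − 2x_i − Σ_{j≠i} x_j = 0.
Imposing symmetry (x_j = x for all j) turns Σ_{j≠i} x_j into 3x, so 118 = 5x and x = 23.6.

23.6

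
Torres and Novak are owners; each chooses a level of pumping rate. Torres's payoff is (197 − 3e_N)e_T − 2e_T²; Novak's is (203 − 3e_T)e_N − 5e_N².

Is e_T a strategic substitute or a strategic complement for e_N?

Expanding Torres's payoff: 197e_T − 3e_Ne_T − 2e_T².
∂π/∂e_T = 197 − 3e_N − 4e_T = 0, so e_T = 49.25 − 0.75e_N.
The best-response slope de_T/de_N = −0.75 < 0: the reaction function is downward-sloping, so the choices are strategic substitutes.

strategic substitutes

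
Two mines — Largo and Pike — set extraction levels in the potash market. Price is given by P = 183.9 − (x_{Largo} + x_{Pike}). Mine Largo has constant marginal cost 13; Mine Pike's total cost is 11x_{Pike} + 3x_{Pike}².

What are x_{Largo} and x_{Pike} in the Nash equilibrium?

79.62, 11.66

Mine Largo's profit: π = x_{Largo}(183.9 − (x_{Largo} + x_{Pike})) − 13x_{Largo}.
∂π/∂x_{Largo} = 170.9 − 2x_{Largo} − x_{Pike} = 0, so x_{Largo} = 85.45 − 0.5x_{Pike}.
For Pike: ∂π/∂x_{Pike} = 172.9 − 8x_{Pike} − x_{Largo} = 0 ⇒ x_{Pike} = 21.6125 − 0.125x_{Largo}.
Plugging x_{Pike} into Largo's best response: x_{Largo} = 85.45 − 0.5(21.6125 − 0.125x_{Largo}) ⇒ 0.9375x_{Largo} = 11943/160, so x_{Largo} = 79.62.
Then x_{Pike} = 21.6125 − 0.125·79.62 = 11.66.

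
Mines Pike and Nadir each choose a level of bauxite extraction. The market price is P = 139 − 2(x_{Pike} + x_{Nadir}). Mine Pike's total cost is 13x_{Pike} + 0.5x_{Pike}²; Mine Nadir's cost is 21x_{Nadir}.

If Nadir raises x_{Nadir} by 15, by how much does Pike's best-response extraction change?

-6

Mine Pike's profit: π = x_{Pike}(139 − 2(x_{Pike} + x_{Nadir})) − 13x_{Pike} − 0.5x_{Pike}².
∂π/∂x_{Pike} = 126 − 5x_{Pike} − 2x_{Nadir} = 0, so x_{Pike} = 25.2 − 0.4x_{Nadir}.
The reaction-function slope is −0.4, so a 15-unit rise in x_{Nadir} moves x_{Pike} by −0.4 × 15 = −6. Pike's best response falls — the actions are strategic substitutes.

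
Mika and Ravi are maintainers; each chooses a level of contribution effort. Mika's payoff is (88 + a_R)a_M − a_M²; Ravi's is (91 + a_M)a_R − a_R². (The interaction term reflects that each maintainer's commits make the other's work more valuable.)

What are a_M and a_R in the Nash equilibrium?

Expanding Mika's payoff: 88a_M + a_Ra_M − a_M².
∂π/∂a_M = 88 + a_R − 2a_M = 0, so a_M = 44 + 0.5a_R.
Likewise for Ravi: a_R = 45.5 + 0.5a_M.
Solving the two reaction functions simultaneously: (1 − (0.5)(0.5))a_M = 44 + 0.5·45.5, so 0.75a_M = 66.75 and a_M = 89.
Then a_R = 45.5 + 0.5·89 = 90.

89, 90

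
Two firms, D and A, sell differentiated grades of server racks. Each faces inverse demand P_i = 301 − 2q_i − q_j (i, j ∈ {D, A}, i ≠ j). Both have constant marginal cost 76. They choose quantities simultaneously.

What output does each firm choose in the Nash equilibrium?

45

Firm D's profit: π = q_D(301 − 2q_D − q_A) − 76q_D.
∂π/∂q_D = 225 − 4q_D − q_A = 0 ⇒ q_D = 56.25 − 0.25q_A.
By symmetry q_A = q_D; substituting into the reaction function, 1.25q_D = 56.25 and q_D = 45.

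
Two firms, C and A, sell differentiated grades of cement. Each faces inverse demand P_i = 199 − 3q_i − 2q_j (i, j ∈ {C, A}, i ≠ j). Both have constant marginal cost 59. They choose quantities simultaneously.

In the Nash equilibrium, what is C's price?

Firm C's profit: π = q_C(199 − 3q_C − 2q_A) − 59q_C.
∂π/∂q_C = 140 − 6q_C − 2q_A = 0 ⇒ q_C = 70/3 − (1/3)q_A.
By symmetry q_A = q_C; substituting into the reaction function, (4/3)q_C = 70/3 and q_C = 17.5.
P_C = 199 − 3·17.5 − 2·17.5 = 111.5.

111.5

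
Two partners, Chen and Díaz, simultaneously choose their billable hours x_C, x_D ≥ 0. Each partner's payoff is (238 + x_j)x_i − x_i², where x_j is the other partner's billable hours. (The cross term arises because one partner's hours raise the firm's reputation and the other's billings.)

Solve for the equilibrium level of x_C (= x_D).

238

Chen's payoff is (238 + x_D)x_C − x_C².
∂π/∂x_C = 238 + x_D − 2x_C = 0, so x_C = 119 + 0.5x_D.
Setting x_C = x_D in the reaction function: x_C = 119 + 0.5x_C, so x_C = 119 / 0.5 = 238.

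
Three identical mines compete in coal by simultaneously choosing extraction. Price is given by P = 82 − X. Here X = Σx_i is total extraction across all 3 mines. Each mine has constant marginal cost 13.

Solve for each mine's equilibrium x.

A representative mine's profit is π_i = x_i(82 − X) − 13x_i, with X = x_i + Σ_{j≠i} x_j.
First-order condition: 69 − 2x_i − Σ_{j≠i} x_j = 0.
With identical mines, set every x_j = x: then 69 − 2x − 2x = 0, i.e. x = 69/4 = 17.25.

17.25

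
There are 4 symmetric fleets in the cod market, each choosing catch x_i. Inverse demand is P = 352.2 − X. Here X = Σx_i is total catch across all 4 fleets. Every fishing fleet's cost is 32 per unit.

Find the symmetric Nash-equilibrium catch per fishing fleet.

A representative fishing fleet's profit is π_i = x_i(352.2 − X) − 32x_i, with X = x_i + Σ_{j≠i} x_j.
First-order condition: 320.2 − 2x_i − Σ_{j≠i} x_j = 0.
With identical fishing fleets, set every x_j = x: then 320.2 − 2x − 3x = 0, i.e. x = 320.2/5 = 64.04.

64.04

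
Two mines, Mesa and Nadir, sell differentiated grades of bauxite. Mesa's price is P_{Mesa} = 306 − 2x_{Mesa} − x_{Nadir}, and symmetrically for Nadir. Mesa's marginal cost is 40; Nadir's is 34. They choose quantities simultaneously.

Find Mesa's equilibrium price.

145.6

Mine Mesa's profit: π = x_{Mesa}(306 − 2x_{Mesa} − x_{Nadir}) − 40x_{Mesa}.
∂π/∂x_{Mesa} = 266 − 4x_{Mesa} − x_{Nadir} = 0 ⇒ x_{Mesa} = 66.5 − 0.25x_{Nadir}.
Similarly x_{Nadir} = 68 − 0.25x_{Mesa}.
Solving the two reaction functions simultaneously: (1 − (−0.25)(−0.25))x_{Mesa} = 66.5 − 0.25·68, so 0.9375x_{Mesa} = 49.5 and x_{Mesa} = 52.8.
Then x_{Nadir} = 68 − 0.25·52.8 = 54.8.
P_{Mesa} = 306 − 2·52.8 − 54.8 = 145.6.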